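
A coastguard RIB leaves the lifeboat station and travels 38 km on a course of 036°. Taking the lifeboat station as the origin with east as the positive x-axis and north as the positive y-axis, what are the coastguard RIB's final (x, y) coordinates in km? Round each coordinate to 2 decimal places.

(22.34, 30.74)

Leg 1 (036°, 38 km): east 38 sin 36° = 22.34, north 38 cos 36° = 30.74
Summing: 22.34 km east, 30.74 km north → (22.34, 30.74).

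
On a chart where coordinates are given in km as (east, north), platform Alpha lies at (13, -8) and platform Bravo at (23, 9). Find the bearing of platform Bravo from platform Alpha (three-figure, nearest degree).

030°

Δeast = 23 − 13 = 10.00; Δnorth = 9 − -8 = 17.00.
Bearing = atan2(Δeast, Δnorth) mod 360° = 30.47° ≈ 030°.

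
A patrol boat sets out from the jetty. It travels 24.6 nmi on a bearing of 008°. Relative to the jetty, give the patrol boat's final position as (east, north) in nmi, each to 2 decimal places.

Leg 1 (008°, 24.6 nmi): east 24.6 sin 8° = 3.42, north 24.6 cos 8° = 24.36
Summing: 3.42 nmi east, 24.36 nmi north → (3.42, 24.36).

(3.42, 24.36)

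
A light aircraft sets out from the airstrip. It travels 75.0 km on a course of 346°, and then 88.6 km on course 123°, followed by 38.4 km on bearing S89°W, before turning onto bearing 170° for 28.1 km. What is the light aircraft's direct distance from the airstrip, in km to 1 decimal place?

23.0 km

Leg 1 (346°, 75.0 km): east 75.0 sin 346° = -18.14, north 75.0 cos 346° = 72.77
Leg 2 (123°, 88.6 km): east 88.6 sin 123° = 74.31, north 88.6 cos 123° = -48.26
Leg 3 (S89°W, 38.4 km): east 38.4 sin 269° = -38.39, north 38.4 cos 269° = -0.67
Leg 4 (170°, 28.1 km): east 28.1 sin 170° = 4.88, north 28.1 cos 170° = -27.67
Net: 22.65 east, -3.83 north. Distance = √((22.65)² + (-3.83)²) = 22.968 km.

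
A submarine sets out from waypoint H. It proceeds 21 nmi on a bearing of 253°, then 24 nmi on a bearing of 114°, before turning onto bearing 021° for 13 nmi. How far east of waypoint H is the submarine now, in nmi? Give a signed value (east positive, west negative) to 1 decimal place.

Leg 1 (253°, 21 nmi): east 21 sin 253° = -20.08, north 21 cos 253° = -6.14
Leg 2 (114°, 24 nmi): east 24 sin 114° = 21.93, north 24 cos 114° = -9.76
Leg 3 (021°, 13 nmi): east 13 sin 21° = 4.66, north 13 cos 21° = 12.14
Net east component: 6.50 nmi.

6.5 nmi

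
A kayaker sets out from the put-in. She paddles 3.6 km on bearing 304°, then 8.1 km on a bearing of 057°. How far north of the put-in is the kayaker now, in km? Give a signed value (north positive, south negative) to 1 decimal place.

Leg 1 (304°, 3.6 km): east 3.6 sin 304° = -2.98, north 3.6 cos 304° = 2.01
Leg 2 (057°, 8.1 km): east 8.1 sin 57° = 6.79, north 8.1 cos 57° = 4.41
Net north component: 6.42 km.

6.4 km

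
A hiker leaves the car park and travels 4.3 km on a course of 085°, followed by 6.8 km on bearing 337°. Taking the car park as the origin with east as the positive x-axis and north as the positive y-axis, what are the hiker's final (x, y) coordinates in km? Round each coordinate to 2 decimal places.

(1.63, 6.63)

Leg 1 (085°, 4.3 km): east 4.3 sin 85° = 4.28, north 4.3 cos 85° = 0.37
Leg 2 (337°, 6.8 km): east 6.8 sin 337° = -2.66, north 6.8 cos 337° = 6.26
Summing: 1.63 km east, 6.63 km north → (1.63, 6.63).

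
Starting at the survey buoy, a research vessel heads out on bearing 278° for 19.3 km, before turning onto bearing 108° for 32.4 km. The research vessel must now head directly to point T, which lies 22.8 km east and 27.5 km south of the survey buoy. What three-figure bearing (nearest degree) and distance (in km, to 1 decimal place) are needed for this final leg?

Leg 1 (278°, 19.3 km): east 19.3 sin 278° = -19.11, north 19.3 cos 278° = 2.69
Leg 2 (108°, 32.4 km): east 32.4 sin 108° = 30.81, north 32.4 cos 108° = -10.01
Current position: (11.70, -7.33). Target: (22.8, -27.5). Remaining: Δeast = 11.10, Δnorth = -20.17.
Bearing = atan2(11.10, -20.17) mod 360° = 151.18°; distance = √((11.10)² + (-20.17)²) = 23.025 km.

151°, 23.0 km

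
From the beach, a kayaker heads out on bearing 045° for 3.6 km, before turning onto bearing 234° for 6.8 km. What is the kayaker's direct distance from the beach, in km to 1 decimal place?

3.3 km

Leg 1 (045°, 3.6 km): east 3.6 sin 45° = 2.55, north 3.6 cos 45° = 2.55
Leg 2 (234°, 6.8 km): east 6.8 sin 234° = -5.50, north 6.8 cos 234° = -4.00
Net: -2.96 east, -1.45 north. Distance = √((-2.96)² + (-1.45)²) = 3.293 km.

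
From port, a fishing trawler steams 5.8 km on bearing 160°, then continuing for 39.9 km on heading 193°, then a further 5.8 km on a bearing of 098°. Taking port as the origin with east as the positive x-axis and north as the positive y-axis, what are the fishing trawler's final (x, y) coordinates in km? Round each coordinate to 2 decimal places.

(-1.25, -45.13)

Leg 1 (160°, 5.8 km): east 5.8 sin 160° = 1.98, north 5.8 cos 160° = -5.45
Leg 2 (193°, 39.9 km): east 39.9 sin 193° = -8.98, north 39.9 cos 193° = -38.88
Leg 3 (098°, 5.8 km): east 5.8 sin 98° = 5.74, north 5.8 cos 98° = -0.81
Summing: -1.25 km east, -45.13 km north → (-1.25, -45.13).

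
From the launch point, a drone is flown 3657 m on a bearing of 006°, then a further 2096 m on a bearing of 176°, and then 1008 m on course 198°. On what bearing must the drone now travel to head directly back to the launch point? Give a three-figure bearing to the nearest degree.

200°

Leg 1 (006°, 3657 m): east 3657 sin 6° = 382.26, north 3657 cos 6° = 3636.97
Leg 2 (176°, 2096 m): east 2096 sin 176° = 146.21, north 2096 cos 176° = -2090.89
Leg 3 (198°, 1008 m): east 1008 sin 198° = -311.49, north 1008 cos 198° = -958.66
Net displacement: 216.98 east, 587.41 north. Direction back to start is (-216.98, -587.41): bearing = atan2(-216.98, -587.41) mod 360° = 200.27° ≈ 200°.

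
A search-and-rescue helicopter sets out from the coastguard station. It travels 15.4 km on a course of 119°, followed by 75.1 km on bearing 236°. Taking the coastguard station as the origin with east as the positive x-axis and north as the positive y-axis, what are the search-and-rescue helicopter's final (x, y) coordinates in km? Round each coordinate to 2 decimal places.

Leg 1 (119°, 15.4 km): east 15.4 sin 119° = 13.47, north 15.4 cos 119° = -7.47
Leg 2 (236°, 75.1 km): east 75.1 sin 236° = -62.26, north 75.1 cos 236° = -42.00
Summing: -48.79 km east, -49.46 km north → (-48.79, -49.46).

(-48.79, -49.46)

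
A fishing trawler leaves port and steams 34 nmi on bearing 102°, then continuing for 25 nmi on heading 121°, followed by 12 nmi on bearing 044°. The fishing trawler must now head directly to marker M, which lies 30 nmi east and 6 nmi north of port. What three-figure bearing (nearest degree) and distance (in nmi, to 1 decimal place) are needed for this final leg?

Leg 1 (102°, 34 nmi): east 34 sin 102° = 33.26, north 34 cos 102° = -7.07
Leg 2 (121°, 25 nmi): east 25 sin 121° = 21.43, north 25 cos 121° = -12.88
Leg 3 (044°, 12 nmi): east 12 sin 44° = 8.34, north 12 cos 44° = 8.63
Current position: (63.02, -11.31). Target: (30, 6). Remaining: Δeast = -33.02, Δnorth = 17.31.
Bearing = atan2(-33.02, 17.31) mod 360° = 297.67°; distance = √((-33.02)² + (17.31)²) = 37.285 nmi.

298°, 37.3 nmi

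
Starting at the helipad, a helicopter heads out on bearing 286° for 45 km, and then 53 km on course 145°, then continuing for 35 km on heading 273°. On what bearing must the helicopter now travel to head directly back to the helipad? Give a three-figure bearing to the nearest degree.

Leg 1 (286°, 45 km): east 45 sin 286° = -43.26, north 45 cos 286° = 12.40
Leg 2 (145°, 53 km): east 53 sin 145° = 30.40, north 53 cos 145° = -43.42
Leg 3 (273°, 35 km): east 35 sin 273° = -34.95, north 35 cos 273° = 1.83
Net displacement: -47.81 east, -29.18 north. Direction back to start is (47.81, 29.18): bearing = atan2(47.81, 29.18) mod 360° = 58.60° ≈ 059°.

059°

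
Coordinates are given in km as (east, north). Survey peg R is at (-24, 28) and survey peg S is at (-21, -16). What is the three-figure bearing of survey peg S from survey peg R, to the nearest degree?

176°

Δeast = -21 − -24 = 3.00; Δnorth = -16 − 28 = -44.00.
Bearing = atan2(Δeast, Δnorth) mod 360° = 176.10° ≈ 176°.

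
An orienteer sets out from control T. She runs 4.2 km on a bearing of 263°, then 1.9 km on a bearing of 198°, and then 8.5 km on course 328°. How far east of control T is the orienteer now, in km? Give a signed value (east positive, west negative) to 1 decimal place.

-9.3 km

Leg 1 (263°, 4.2 km): east 4.2 sin 263° = -4.17, north 4.2 cos 263° = -0.51
Leg 2 (198°, 1.9 km): east 1.9 sin 198° = -0.59, north 1.9 cos 198° = -1.81
Leg 3 (328°, 8.5 km): east 8.5 sin 328° = -4.50, north 8.5 cos 328° = 7.21
Net east component: -9.26 km.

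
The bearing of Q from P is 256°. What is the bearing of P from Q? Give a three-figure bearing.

Back-bearing = 256° − 180° = 076°.

076°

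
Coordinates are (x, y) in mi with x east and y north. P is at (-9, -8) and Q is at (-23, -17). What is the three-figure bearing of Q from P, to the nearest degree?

Δeast = -23 − -9 = -14.00; Δnorth = -17 − -8 = -9.00.
Bearing = atan2(Δeast, Δnorth) mod 360° = 237.26° ≈ 237°.

237°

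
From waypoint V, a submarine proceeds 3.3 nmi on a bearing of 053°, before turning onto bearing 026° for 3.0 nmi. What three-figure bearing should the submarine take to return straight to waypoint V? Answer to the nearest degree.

220°

Leg 1 (053°, 3.3 nmi): east 3.3 sin 53° = 2.64, north 3.3 cos 53° = 1.99
Leg 2 (026°, 3.0 nmi): east 3.0 sin 26° = 1.32, north 3.0 cos 26° = 2.70
Net displacement: 3.95 east, 4.68 north. Direction back to start is (-3.95, -4.68): bearing = atan2(-3.95, -4.68) mod 360° = 220.15° ≈ 220°.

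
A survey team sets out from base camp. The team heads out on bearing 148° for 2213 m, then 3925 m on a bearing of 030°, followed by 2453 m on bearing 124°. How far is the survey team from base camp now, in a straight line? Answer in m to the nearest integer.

5171 m

Leg 1 (148°, 2213 m): east 2213 sin 148° = 1172.71, north 2213 cos 148° = -1876.73
Leg 2 (030°, 3925 m): east 3925 sin 30° = 1962.50, north 3925 cos 30° = 3399.15
Leg 3 (124°, 2453 m): east 2453 sin 124° = 2033.63, north 2453 cos 124° = -1371.70
Net: 5168.84 east, 150.72 north. Distance = √((5168.84)² + (150.72)²) = 5171.037 m.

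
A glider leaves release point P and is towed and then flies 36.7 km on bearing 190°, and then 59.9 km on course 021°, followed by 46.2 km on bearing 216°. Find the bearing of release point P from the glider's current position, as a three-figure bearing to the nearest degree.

034°

Leg 1 (190°, 36.7 km): east 36.7 sin 190° = -6.37, north 36.7 cos 190° = -36.14
Leg 2 (021°, 59.9 km): east 59.9 sin 21° = 21.47, north 59.9 cos 21° = 55.92
Leg 3 (216°, 46.2 km): east 46.2 sin 216° = -27.16, north 46.2 cos 216° = -37.38
Net displacement: -12.06 east, -17.60 north. Direction back to start is (12.06, 17.60): bearing = atan2(12.06, 17.60) mod 360° = 34.43° ≈ 034°.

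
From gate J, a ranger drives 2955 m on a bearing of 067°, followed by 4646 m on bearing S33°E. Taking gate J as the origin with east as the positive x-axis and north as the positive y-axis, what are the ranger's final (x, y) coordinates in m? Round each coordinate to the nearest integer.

(5250, -2742)

Leg 1 (067°, 2955 m): east 2955 sin 67° = 2720.09, north 2955 cos 67° = 1154.61
Leg 2 (S33°E, 4646 m): east 4646 sin 147° = 2530.39, north 4646 cos 147° = -3896.46
Summing: 5250.48 m east, -2741.85 m north → (5250, -2742).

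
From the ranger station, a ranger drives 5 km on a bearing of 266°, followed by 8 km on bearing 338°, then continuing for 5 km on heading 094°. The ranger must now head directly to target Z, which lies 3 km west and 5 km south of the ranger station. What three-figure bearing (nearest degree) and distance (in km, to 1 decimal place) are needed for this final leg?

Leg 1 (266°, 5 km): east 5 sin 266° = -4.99, north 5 cos 266° = -0.35
Leg 2 (338°, 8 km): east 8 sin 338° = -3.00, north 8 cos 338° = 7.42
Leg 3 (094°, 5 km): east 5 sin 94° = 4.99, north 5 cos 94° = -0.35
Current position: (-3.00, 6.72). Target: (-3, -5). Remaining: Δeast = -0.00, Δnorth = -11.72.
Bearing = atan2(-0.00, -11.72) mod 360° = 180.02°; distance = √((-0.00)² + (-11.72)²) = 11.720 km.

180°, 11.7 km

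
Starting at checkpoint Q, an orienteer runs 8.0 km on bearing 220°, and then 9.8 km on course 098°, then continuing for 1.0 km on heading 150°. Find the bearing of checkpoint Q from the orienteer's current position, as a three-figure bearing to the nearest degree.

Leg 1 (220°, 8.0 km): east 8.0 sin 220° = -5.14, north 8.0 cos 220° = -6.13
Leg 2 (098°, 9.8 km): east 9.8 sin 98° = 9.70, north 9.8 cos 98° = -1.36
Leg 3 (150°, 1.0 km): east 1.0 sin 150° = 0.50, north 1.0 cos 150° = -0.87
Net displacement: 5.06 east, -8.36 north. Direction back to start is (-5.06, 8.36): bearing = atan2(-5.06, 8.36) mod 360° = 328.80° ≈ 329°.

329°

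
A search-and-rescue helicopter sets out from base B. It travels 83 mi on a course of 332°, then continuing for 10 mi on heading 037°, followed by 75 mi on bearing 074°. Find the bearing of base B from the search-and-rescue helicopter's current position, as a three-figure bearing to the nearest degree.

201°

Leg 1 (332°, 83 mi): east 83 sin 332° = -38.97, north 83 cos 332° = 73.28
Leg 2 (037°, 10 mi): east 10 sin 37° = 6.02, north 10 cos 37° = 7.99
Leg 3 (074°, 75 mi): east 75 sin 74° = 72.09, north 75 cos 74° = 20.67
Net displacement: 39.15 east, 101.94 north. Direction back to start is (-39.15, -101.94): bearing = atan2(-39.15, -101.94) mod 360° = 201.01° ≈ 201°.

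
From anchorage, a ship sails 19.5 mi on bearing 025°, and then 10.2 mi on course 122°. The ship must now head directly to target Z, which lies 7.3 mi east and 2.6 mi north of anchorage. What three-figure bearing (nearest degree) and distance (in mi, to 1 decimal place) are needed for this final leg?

225°, 13.6 mi

Leg 1 (025°, 19.5 mi): east 19.5 sin 25° = 8.24, north 19.5 cos 25° = 17.67
Leg 2 (122°, 10.2 mi): east 10.2 sin 122° = 8.65, north 10.2 cos 122° = -5.41
Current position: (16.89, 12.27). Target: (7.3, 2.6). Remaining: Δeast = -9.59, Δnorth = -9.67.
Bearing = atan2(-9.59, -9.67) mod 360° = 224.77°; distance = √((-9.59)² + (-9.67)²) = 13.618 mi.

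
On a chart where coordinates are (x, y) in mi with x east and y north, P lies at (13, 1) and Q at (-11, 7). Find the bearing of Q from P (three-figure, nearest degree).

284°

Δeast = -11 − 13 = -24.00; Δnorth = 7 − 1 = 6.00.
Bearing = atan2(Δeast, Δnorth) mod 360° = 284.04° ≈ 284°.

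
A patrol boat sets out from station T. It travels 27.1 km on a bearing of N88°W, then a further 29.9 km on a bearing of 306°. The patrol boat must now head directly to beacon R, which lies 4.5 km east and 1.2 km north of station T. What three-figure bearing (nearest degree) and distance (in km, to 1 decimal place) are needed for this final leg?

107°, 58.4 km

Leg 1 (N88°W, 27.1 km): east 27.1 sin 272° = -27.08, north 27.1 cos 272° = 0.95
Leg 2 (306°, 29.9 km): east 29.9 sin 306° = -24.19, north 29.9 cos 306° = 17.57
Current position: (-51.27, 18.52). Target: (4.5, 1.2). Remaining: Δeast = 55.77, Δnorth = -17.32.
Bearing = atan2(55.77, -17.32) mod 360° = 107.25°; distance = √((55.77)² + (-17.32)²) = 58.401 km.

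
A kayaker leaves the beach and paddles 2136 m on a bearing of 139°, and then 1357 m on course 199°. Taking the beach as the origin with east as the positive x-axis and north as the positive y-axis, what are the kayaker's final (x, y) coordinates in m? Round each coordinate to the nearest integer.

(960, -2895)

Leg 1 (139°, 2136 m): east 2136 sin 139° = 1401.34, north 2136 cos 139° = -1612.06
Leg 2 (199°, 1357 m): east 1357 sin 199° = -441.80, north 1357 cos 199° = -1283.07
Summing: 959.55 m east, -2895.13 m north → (960, -2895).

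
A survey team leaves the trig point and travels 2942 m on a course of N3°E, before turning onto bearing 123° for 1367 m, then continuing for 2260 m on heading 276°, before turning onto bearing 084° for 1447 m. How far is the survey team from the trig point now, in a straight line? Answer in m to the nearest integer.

Leg 1 (N3°E, 2942 m): east 2942 sin 3° = 153.97, north 2942 cos 3° = 2937.97
Leg 2 (123°, 1367 m): east 1367 sin 123° = 1146.46, north 1367 cos 123° = -744.52
Leg 3 (276°, 2260 m): east 2260 sin 276° = -2247.62, north 2260 cos 276° = 236.23
Leg 4 (084°, 1447 m): east 1447 sin 84° = 1439.07, north 1447 cos 84° = 151.25
Net: 491.89 east, 2580.93 north. Distance = √((491.89)² + (2580.93)²) = 2627.389 m.

2627 m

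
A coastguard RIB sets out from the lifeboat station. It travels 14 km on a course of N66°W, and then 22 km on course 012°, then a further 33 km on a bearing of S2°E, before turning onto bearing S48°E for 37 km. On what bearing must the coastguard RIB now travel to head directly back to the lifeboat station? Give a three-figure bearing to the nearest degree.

Leg 1 (N66°W, 14 km): east 14 sin 294° = -12.79, north 14 cos 294° = 5.69
Leg 2 (012°, 22 km): east 22 sin 12° = 4.57, north 22 cos 12° = 21.52
Leg 3 (S2°E, 33 km): east 33 sin 178° = 1.15, north 33 cos 178° = -32.98
Leg 4 (S48°E, 37 km): east 37 sin 132° = 27.50, north 37 cos 132° = -24.76
Net displacement: 20.43 east, -30.52 north. Direction back to start is (-20.43, 30.52): bearing = atan2(-20.43, 30.52) mod 360° = 326.20° ≈ 326°.

326°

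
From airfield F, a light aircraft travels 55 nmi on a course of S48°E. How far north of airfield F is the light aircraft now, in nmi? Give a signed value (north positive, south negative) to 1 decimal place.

Leg 1 (S48°E, 55 nmi): east 55 sin 132° = 40.87, north 55 cos 132° = -36.80
Net north component: -36.80 nmi.

-36.8 nmi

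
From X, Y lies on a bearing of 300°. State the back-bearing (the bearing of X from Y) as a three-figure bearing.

Back-bearing = 300° − 180° = 120°.

120°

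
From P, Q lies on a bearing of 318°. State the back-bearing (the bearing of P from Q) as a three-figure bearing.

138°

Back-bearing = 318° − 180° = 138°.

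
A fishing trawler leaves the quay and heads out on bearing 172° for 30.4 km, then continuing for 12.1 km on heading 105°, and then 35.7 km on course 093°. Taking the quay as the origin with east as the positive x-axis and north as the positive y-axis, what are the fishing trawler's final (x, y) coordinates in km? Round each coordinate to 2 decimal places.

Leg 1 (172°, 30.4 km): east 30.4 sin 172° = 4.23, north 30.4 cos 172° = -30.10
Leg 2 (105°, 12.1 km): east 12.1 sin 105° = 11.69, north 12.1 cos 105° = -3.13
Leg 3 (093°, 35.7 km): east 35.7 sin 93° = 35.65, north 35.7 cos 93° = -1.87
Summing: 51.57 km east, -35.10 km north → (51.57, -35.10).

(51.57, -35.10)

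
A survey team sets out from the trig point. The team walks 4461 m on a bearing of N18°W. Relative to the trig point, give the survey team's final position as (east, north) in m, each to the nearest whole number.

(-1379, 4243)

Leg 1 (N18°W, 4461 m): east 4461 sin 342° = -1378.52, north 4461 cos 342° = 4242.66
Summing: -1378.52 m east, 4242.66 m north → (-1379, 4243).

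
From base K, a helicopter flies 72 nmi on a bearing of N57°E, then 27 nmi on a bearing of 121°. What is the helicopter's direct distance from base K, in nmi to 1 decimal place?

Leg 1 (N57°E, 72 nmi): east 72 sin 57° = 60.38, north 72 cos 57° = 39.21
Leg 2 (121°, 27 nmi): east 27 sin 121° = 23.14, north 27 cos 121° = -13.91
Net: 83.53 east, 25.31 north. Distance = √((83.53)² + (25.31)²) = 87.278 nmi.

87.3 nmi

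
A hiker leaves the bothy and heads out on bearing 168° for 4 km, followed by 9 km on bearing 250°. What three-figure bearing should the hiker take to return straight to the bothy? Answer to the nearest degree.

047°

Leg 1 (168°, 4 km): east 4 sin 168° = 0.83, north 4 cos 168° = -3.91
Leg 2 (250°, 9 km): east 9 sin 250° = -8.46, north 9 cos 250° = -3.08
Net displacement: -7.63 east, -6.99 north. Direction back to start is (7.63, 6.99): bearing = atan2(7.63, 6.99) mod 360° = 47.49° ≈ 047°.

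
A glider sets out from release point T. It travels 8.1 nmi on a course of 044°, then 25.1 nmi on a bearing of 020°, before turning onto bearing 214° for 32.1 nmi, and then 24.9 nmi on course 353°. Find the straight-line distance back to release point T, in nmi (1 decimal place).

Leg 1 (044°, 8.1 nmi): east 8.1 sin 44° = 5.63, north 8.1 cos 44° = 5.83
Leg 2 (020°, 25.1 nmi): east 25.1 sin 20° = 8.58, north 25.1 cos 20° = 23.59
Leg 3 (214°, 32.1 nmi): east 32.1 sin 214° = -17.95, north 32.1 cos 214° = -26.61
Leg 4 (353°, 24.9 nmi): east 24.9 sin 353° = -3.03, north 24.9 cos 353° = 24.71
Net: -6.77 east, 27.52 north. Distance = √((-6.77)² + (27.52)²) = 28.337 nmi.

28.3 nmi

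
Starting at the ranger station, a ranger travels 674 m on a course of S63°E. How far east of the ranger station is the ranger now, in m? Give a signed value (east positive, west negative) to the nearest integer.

Leg 1 (S63°E, 674 m): east 674 sin 117° = 600.54, north 674 cos 117° = -305.99
Net east component: 600.54 m.

601 m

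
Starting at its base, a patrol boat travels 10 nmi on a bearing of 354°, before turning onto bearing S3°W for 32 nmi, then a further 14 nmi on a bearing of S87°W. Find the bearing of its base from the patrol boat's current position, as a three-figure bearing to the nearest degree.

036°

Leg 1 (354°, 10 nmi): east 10 sin 354° = -1.05, north 10 cos 354° = 9.95
Leg 2 (S3°W, 32 nmi): east 32 sin 183° = -1.67, north 32 cos 183° = -31.96
Leg 3 (S87°W, 14 nmi): east 14 sin 267° = -13.98, north 14 cos 267° = -0.73
Net displacement: -16.70 east, -22.74 north. Direction back to start is (16.70, 22.74): bearing = atan2(16.70, 22.74) mod 360° = 36.29° ≈ 036°.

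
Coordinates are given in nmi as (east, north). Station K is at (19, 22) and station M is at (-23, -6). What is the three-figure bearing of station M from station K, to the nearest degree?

Δeast = -23 − 19 = -42.00; Δnorth = -6 − 22 = -28.00.
Bearing = atan2(Δeast, Δnorth) mod 360° = 236.31° ≈ 236°.

236°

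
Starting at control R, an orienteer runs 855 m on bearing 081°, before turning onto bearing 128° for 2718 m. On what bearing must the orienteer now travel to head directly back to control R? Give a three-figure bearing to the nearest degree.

Leg 1 (081°, 855 m): east 855 sin 81° = 844.47, north 855 cos 81° = 133.75
Leg 2 (128°, 2718 m): east 2718 sin 128° = 2141.81, north 2718 cos 128° = -1673.37
Net displacement: 2986.29 east, -1539.62 north. Direction back to start is (-2986.29, 1539.62): bearing = atan2(-2986.29, 1539.62) mod 360° = 297.27° ≈ 297°.

297°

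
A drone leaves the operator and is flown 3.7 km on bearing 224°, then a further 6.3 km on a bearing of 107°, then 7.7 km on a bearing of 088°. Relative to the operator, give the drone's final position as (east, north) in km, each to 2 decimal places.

Leg 1 (224°, 3.7 km): east 3.7 sin 224° = -2.57, north 3.7 cos 224° = -2.66
Leg 2 (107°, 6.3 km): east 6.3 sin 107° = 6.02, north 6.3 cos 107° = -1.84
Leg 3 (088°, 7.7 km): east 7.7 sin 88° = 7.70, north 7.7 cos 88° = 0.27
Summing: 11.15 km east, -4.23 km north → (11.15, -4.23).

(11.15, -4.23)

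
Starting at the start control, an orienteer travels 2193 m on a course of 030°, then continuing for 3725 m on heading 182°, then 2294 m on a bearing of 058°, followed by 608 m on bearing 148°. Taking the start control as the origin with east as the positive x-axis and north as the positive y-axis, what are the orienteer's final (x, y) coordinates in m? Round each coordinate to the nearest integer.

(3234, -1124)

Leg 1 (030°, 2193 m): east 2193 sin 30° = 1096.50, north 2193 cos 30° = 1899.19
Leg 2 (182°, 3725 m): east 3725 sin 182° = -130.00, north 3725 cos 182° = -3722.73
Leg 3 (058°, 2294 m): east 2294 sin 58° = 1945.42, north 2294 cos 58° = 1215.63
Leg 4 (148°, 608 m): east 608 sin 148° = 322.19, north 608 cos 148° = -515.61
Summing: 3234.11 m east, -1123.52 m north → (3234, -1124).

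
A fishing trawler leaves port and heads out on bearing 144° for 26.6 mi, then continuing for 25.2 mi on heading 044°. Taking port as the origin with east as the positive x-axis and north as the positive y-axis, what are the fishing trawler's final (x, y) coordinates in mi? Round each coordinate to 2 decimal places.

Leg 1 (144°, 26.6 mi): east 26.6 sin 144° = 15.64, north 26.6 cos 144° = -21.52
Leg 2 (044°, 25.2 mi): east 25.2 sin 44° = 17.51, north 25.2 cos 44° = 18.13
Summing: 33.14 mi east, -3.39 mi north → (33.14, -3.39).

(33.14, -3.39)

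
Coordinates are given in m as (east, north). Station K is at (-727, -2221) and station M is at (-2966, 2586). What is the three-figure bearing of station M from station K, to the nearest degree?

335°

Δeast = -2966 − -727 = -2239.00; Δnorth = 2586 − -2221 = 4807.00.
Bearing = atan2(Δeast, Δnorth) mod 360° = 335.02° ≈ 335°.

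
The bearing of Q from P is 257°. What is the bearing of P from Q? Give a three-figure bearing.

077°

Back-bearing = 257° − 180° = 077°.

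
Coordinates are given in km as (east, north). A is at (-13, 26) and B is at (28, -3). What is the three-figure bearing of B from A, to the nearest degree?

125°

Δeast = 28 − -13 = 41.00; Δnorth = -3 − 26 = -29.00.
Bearing = atan2(Δeast, Δnorth) mod 360° = 125.27° ≈ 125°.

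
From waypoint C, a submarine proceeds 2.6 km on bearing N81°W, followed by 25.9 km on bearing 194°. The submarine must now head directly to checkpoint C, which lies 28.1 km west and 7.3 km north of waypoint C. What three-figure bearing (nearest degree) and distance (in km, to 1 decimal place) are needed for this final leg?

Leg 1 (N81°W, 2.6 km): east 2.6 sin 279° = -2.57, north 2.6 cos 279° = 0.41
Leg 2 (194°, 25.9 km): east 25.9 sin 194° = -6.27, north 25.9 cos 194° = -25.13
Current position: (-8.83, -24.72). Target: (-28.1, 7.3). Remaining: Δeast = -19.27, Δnorth = 32.02.
Bearing = atan2(-19.27, 32.02) mod 360° = 328.97°; distance = √((-19.27)² + (32.02)²) = 37.373 km.

329°, 37.4 km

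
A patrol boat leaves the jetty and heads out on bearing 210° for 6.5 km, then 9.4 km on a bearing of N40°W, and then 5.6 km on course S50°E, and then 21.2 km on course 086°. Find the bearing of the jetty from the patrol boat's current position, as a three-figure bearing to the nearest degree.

Leg 1 (210°, 6.5 km): east 6.5 sin 210° = -3.25, north 6.5 cos 210° = -5.63
Leg 2 (N40°W, 9.4 km): east 9.4 sin 320° = -6.04, north 9.4 cos 320° = 7.20
Leg 3 (S50°E, 5.6 km): east 5.6 sin 130° = 4.29, north 5.6 cos 130° = -3.60
Leg 4 (086°, 21.2 km): east 21.2 sin 86° = 21.15, north 21.2 cos 86° = 1.48
Net displacement: 16.15 east, -0.55 north. Direction back to start is (-16.15, 0.55): bearing = atan2(-16.15, 0.55) mod 360° = 271.95° ≈ 272°.

272°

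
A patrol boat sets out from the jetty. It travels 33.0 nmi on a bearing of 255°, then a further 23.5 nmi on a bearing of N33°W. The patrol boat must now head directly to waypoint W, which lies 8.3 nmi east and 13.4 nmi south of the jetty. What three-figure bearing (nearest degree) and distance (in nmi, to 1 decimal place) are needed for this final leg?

Leg 1 (255°, 33.0 nmi): east 33.0 sin 255° = -31.88, north 33.0 cos 255° = -8.54
Leg 2 (N33°W, 23.5 nmi): east 23.5 sin 327° = -12.80, north 23.5 cos 327° = 19.71
Current position: (-44.67, 11.17). Target: (8.3, -13.4). Remaining: Δeast = 52.97, Δnorth = -24.57.
Bearing = atan2(52.97, -24.57) mod 360° = 114.88°; distance = √((52.97)² + (-24.57)²) = 58.394 nmi.

115°, 58.4 nmi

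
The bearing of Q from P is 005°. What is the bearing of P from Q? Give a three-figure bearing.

Back-bearing = 005° + 180° = 185°.

185°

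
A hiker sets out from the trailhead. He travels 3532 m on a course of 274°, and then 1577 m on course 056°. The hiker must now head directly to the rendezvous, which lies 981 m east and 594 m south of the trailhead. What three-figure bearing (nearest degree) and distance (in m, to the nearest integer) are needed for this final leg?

118°, 3631 m

Leg 1 (274°, 3532 m): east 3532 sin 274° = -3523.40, north 3532 cos 274° = 246.38
Leg 2 (056°, 1577 m): east 1577 sin 56° = 1307.39, north 1577 cos 56° = 881.85
Current position: (-2216.00, 1128.23). Target: (981, -594). Remaining: Δeast = 3197.00, Δnorth = -1722.23.
Bearing = atan2(3197.00, -1722.23) mod 360° = 118.31°; distance = √((3197.00)² + (-1722.23)²) = 3631.377 m.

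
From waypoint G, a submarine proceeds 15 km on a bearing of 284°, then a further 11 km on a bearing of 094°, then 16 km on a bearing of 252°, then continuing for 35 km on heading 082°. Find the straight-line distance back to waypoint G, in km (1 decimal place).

16.1 km

Leg 1 (284°, 15 km): east 15 sin 284° = -14.55, north 15 cos 284° = 3.63
Leg 2 (094°, 11 km): east 11 sin 94° = 10.97, north 11 cos 94° = -0.77
Leg 3 (252°, 16 km): east 16 sin 252° = -15.22, north 16 cos 252° = -4.94
Leg 4 (082°, 35 km): east 35 sin 82° = 34.66, north 35 cos 82° = 4.87
Net: 15.86 east, 2.79 north. Distance = √((15.86)² + (2.79)²) = 16.104 km.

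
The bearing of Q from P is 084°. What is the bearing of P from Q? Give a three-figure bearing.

Back-bearing = 084° + 180° = 264°.

264°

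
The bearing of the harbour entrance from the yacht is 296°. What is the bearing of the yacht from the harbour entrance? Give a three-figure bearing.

116°

Back-bearing = 296° − 180° = 116°.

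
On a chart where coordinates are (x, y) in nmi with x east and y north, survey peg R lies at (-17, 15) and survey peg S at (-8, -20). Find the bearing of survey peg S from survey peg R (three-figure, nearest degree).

166°

Δeast = -8 − -17 = 9.00; Δnorth = -20 − 15 = -35.00.
Bearing = atan2(Δeast, Δnorth) mod 360° = 165.58° ≈ 166°.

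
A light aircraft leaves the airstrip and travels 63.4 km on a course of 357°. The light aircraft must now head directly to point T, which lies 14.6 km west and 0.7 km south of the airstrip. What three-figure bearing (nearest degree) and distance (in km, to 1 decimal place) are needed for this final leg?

190°, 65.0 km

Leg 1 (357°, 63.4 km): east 63.4 sin 357° = -3.32, north 63.4 cos 357° = 63.31
Current position: (-3.32, 63.31). Target: (-14.6, -0.7). Remaining: Δeast = -11.28, Δnorth = -64.01.
Bearing = atan2(-11.28, -64.01) mod 360° = 190.00°; distance = √((-11.28)² + (-64.01)²) = 65.000 km.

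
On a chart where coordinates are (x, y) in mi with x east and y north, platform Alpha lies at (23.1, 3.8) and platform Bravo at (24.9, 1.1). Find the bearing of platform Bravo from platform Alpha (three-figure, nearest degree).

146°

Δeast = 24.9 − 23.1 = 1.80; Δnorth = 1.1 − 3.8 = -2.70.
Bearing = atan2(Δeast, Δnorth) mod 360° = 146.31° ≈ 146°.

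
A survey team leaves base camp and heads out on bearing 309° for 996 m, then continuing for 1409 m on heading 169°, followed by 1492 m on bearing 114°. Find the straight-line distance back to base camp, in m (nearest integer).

Leg 1 (309°, 996 m): east 996 sin 309° = -774.04, north 996 cos 309° = 626.80
Leg 2 (169°, 1409 m): east 1409 sin 169° = 268.85, north 1409 cos 169° = -1383.11
Leg 3 (114°, 1492 m): east 1492 sin 114° = 1363.01, north 1492 cos 114° = -606.85
Net: 857.82 east, -1363.16 north. Distance = √((857.82)² + (-1363.16)²) = 1610.610 m.

1611 m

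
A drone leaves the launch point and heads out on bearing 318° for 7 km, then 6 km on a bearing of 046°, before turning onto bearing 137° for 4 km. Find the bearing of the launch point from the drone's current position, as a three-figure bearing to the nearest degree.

200°

Leg 1 (318°, 7 km): east 7 sin 318° = -4.68, north 7 cos 318° = 5.20
Leg 2 (046°, 6 km): east 6 sin 46° = 4.32, north 6 cos 46° = 4.17
Leg 3 (137°, 4 km): east 4 sin 137° = 2.73, north 4 cos 137° = -2.93
Net displacement: 2.36 east, 6.44 north. Direction back to start is (-2.36, -6.44): bearing = atan2(-2.36, -6.44) mod 360° = 200.11° ≈ 200°.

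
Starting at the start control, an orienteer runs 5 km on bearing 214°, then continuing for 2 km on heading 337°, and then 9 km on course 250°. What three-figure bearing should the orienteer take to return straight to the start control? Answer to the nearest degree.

Leg 1 (214°, 5 km): east 5 sin 214° = -2.80, north 5 cos 214° = -4.15
Leg 2 (337°, 2 km): east 2 sin 337° = -0.78, north 2 cos 337° = 1.84
Leg 3 (250°, 9 km): east 9 sin 250° = -8.46, north 9 cos 250° = -3.08
Net displacement: -12.03 east, -5.38 north. Direction back to start is (12.03, 5.38): bearing = atan2(12.03, 5.38) mod 360° = 65.90° ≈ 066°.

066°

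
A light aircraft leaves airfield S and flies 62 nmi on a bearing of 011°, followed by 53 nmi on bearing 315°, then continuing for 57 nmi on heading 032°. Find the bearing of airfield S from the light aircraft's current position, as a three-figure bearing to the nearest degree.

Leg 1 (011°, 62 nmi): east 62 sin 11° = 11.83, north 62 cos 11° = 60.86
Leg 2 (315°, 53 nmi): east 53 sin 315° = -37.48, north 53 cos 315° = 37.48
Leg 3 (032°, 57 nmi): east 57 sin 32° = 30.21, north 57 cos 32° = 48.34
Net displacement: 4.56 east, 146.68 north. Direction back to start is (-4.56, -146.68): bearing = atan2(-4.56, -146.68) mod 360° = 181.78° ≈ 182°.

182°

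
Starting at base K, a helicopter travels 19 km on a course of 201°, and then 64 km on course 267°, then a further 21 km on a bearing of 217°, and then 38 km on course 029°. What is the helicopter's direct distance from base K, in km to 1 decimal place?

Leg 1 (201°, 19 km): east 19 sin 201° = -6.81, north 19 cos 201° = -17.74
Leg 2 (267°, 64 km): east 64 sin 267° = -63.91, north 64 cos 267° = -3.35
Leg 3 (217°, 21 km): east 21 sin 217° = -12.64, north 21 cos 217° = -16.77
Leg 4 (029°, 38 km): east 38 sin 29° = 18.42, north 38 cos 29° = 33.24
Net: -64.94 east, -4.62 north. Distance = √((-64.94)² + (-4.62)²) = 65.101 km.

65.1 km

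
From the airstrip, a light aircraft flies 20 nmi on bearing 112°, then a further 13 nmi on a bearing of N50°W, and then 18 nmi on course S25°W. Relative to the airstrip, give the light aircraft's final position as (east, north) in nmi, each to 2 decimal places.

Leg 1 (112°, 20 nmi): east 20 sin 112° = 18.54, north 20 cos 112° = -7.49
Leg 2 (N50°W, 13 nmi): east 13 sin 310° = -9.96, north 13 cos 310° = 8.36
Leg 3 (S25°W, 18 nmi): east 18 sin 205° = -7.61, north 18 cos 205° = -16.31
Summing: 0.98 nmi east, -15.45 nmi north → (0.98, -15.45).

(0.98, -15.45)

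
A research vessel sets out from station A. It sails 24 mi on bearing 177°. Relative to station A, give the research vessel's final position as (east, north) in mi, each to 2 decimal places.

Leg 1 (177°, 24 mi): east 24 sin 177° = 1.26, north 24 cos 177° = -23.97
Summing: 1.26 mi east, -23.97 mi north → (1.26, -23.97).

(1.26, -23.97)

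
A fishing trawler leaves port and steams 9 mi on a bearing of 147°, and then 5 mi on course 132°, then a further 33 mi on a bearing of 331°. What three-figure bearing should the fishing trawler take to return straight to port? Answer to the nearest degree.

Leg 1 (147°, 9 mi): east 9 sin 147° = 4.90, north 9 cos 147° = -7.55
Leg 2 (132°, 5 mi): east 5 sin 132° = 3.72, north 5 cos 132° = -3.35
Leg 3 (331°, 33 mi): east 33 sin 331° = -16.00, north 33 cos 331° = 28.86
Net displacement: -7.38 east, 17.97 north. Direction back to start is (7.38, -17.97): bearing = atan2(7.38, -17.97) mod 360° = 157.67° ≈ 158°.

158°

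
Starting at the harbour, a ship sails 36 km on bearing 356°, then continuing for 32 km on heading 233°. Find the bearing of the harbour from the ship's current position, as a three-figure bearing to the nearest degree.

Leg 1 (356°, 36 km): east 36 sin 356° = -2.51, north 36 cos 356° = 35.91
Leg 2 (233°, 32 km): east 32 sin 233° = -25.56, north 32 cos 233° = -19.26
Net displacement: -28.07 east, 16.65 north. Direction back to start is (28.07, -16.65): bearing = atan2(28.07, -16.65) mod 360° = 120.68° ≈ 121°.

121°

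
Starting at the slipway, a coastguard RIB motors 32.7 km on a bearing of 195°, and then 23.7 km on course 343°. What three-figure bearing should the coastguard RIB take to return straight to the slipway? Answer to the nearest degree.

Leg 1 (195°, 32.7 km): east 32.7 sin 195° = -8.46, north 32.7 cos 195° = -31.59
Leg 2 (343°, 23.7 km): east 23.7 sin 343° = -6.93, north 23.7 cos 343° = 22.66
Net displacement: -15.39 east, -8.92 north. Direction back to start is (15.39, 8.92): bearing = atan2(15.39, 8.92) mod 360° = 59.90° ≈ 060°.

060°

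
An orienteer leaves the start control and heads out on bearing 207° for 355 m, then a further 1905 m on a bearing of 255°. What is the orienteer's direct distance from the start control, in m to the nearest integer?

2159 m

Leg 1 (207°, 355 m): east 355 sin 207° = -161.17, north 355 cos 207° = -316.31
Leg 2 (255°, 1905 m): east 1905 sin 255° = -1840.09, north 1905 cos 255° = -493.05
Net: -2001.26 east, -809.36 north. Distance = √((-2001.26)² + (-809.36)²) = 2158.722 m.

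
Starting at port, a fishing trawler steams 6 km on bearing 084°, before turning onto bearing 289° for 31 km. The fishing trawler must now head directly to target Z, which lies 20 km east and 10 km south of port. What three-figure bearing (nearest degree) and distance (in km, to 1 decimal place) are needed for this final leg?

116°, 48.0 km

Leg 1 (084°, 6 km): east 6 sin 84° = 5.97, north 6 cos 84° = 0.63
Leg 2 (289°, 31 km): east 31 sin 289° = -29.31, north 31 cos 289° = 10.09
Current position: (-23.34, 10.72). Target: (20, -10). Remaining: Δeast = 43.34, Δnorth = -20.72.
Bearing = atan2(43.34, -20.72) mod 360° = 115.55°; distance = √((43.34)² + (-20.72)²) = 48.042 km.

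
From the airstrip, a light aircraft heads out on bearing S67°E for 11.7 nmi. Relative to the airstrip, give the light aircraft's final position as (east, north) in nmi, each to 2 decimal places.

(10.77, -4.57)

Leg 1 (S67°E, 11.7 nmi): east 11.7 sin 113° = 10.77, north 11.7 cos 113° = -4.57
Summing: 10.77 nmi east, -4.57 nmi north → (10.77, -4.57).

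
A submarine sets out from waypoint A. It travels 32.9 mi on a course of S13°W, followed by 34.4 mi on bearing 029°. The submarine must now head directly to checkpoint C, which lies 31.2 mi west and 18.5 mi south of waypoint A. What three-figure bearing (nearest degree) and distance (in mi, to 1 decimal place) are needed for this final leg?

Leg 1 (S13°W, 32.9 mi): east 32.9 sin 193° = -7.40, north 32.9 cos 193° = -32.06
Leg 2 (029°, 34.4 mi): east 34.4 sin 29° = 16.68, north 34.4 cos 29° = 30.09
Current position: (9.28, -1.97). Target: (-31.2, -18.5). Remaining: Δeast = -40.48, Δnorth = -16.53.
Bearing = atan2(-40.48, -16.53) mod 360° = 247.79°; distance = √((-40.48)² + (-16.53)²) = 43.722 mi.

248°, 43.7 mi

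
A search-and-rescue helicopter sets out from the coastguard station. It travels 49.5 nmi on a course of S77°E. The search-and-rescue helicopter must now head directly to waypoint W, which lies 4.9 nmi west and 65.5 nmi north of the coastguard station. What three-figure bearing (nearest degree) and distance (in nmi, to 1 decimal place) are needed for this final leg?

Leg 1 (S77°E, 49.5 nmi): east 49.5 sin 103° = 48.23, north 49.5 cos 103° = -11.14
Current position: (48.23, -11.14). Target: (-4.9, 65.5). Remaining: Δeast = -53.13, Δnorth = 76.64.
Bearing = atan2(-53.13, 76.64) mod 360° = 325.27°; distance = √((-53.13)² + (76.64)²) = 93.252 nmi.

325°, 93.3 nmi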